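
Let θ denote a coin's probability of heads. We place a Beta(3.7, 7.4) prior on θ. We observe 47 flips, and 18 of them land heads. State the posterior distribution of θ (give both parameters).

The binomial likelihood is conjugate to the Beta prior: with 18 successes and 29 failures, the posterior is Beta(3.7+18, 7.4+29) = Beta(21.7, 36.4).

Posterior: Beta(21.7, 36.4)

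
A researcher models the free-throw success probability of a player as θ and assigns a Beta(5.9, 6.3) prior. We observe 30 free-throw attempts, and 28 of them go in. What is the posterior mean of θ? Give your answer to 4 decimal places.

Posterior mean ≈ 0.8033

Observing 28 successes and 2 failures updates Beta(5.9, 6.3) by adding the success and failure counts to the two shape parameters: α = 5.9+28 = 33.9, β = 6.3+2 = 8.3.
Posterior mean = α/(α+β) = 33.9/42.2 = 0.8033.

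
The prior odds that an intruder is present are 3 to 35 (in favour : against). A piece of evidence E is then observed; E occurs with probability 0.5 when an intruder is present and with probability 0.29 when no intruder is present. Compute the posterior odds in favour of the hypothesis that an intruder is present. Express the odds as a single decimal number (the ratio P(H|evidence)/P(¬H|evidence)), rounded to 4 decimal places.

Prior odds = 3/35 = 0.085714. In log-odds, ln(0.085714) = -2.4567.
Add log likelihood ratio: ln(1.7241) = 0.54473.
Posterior log-odds = -1.9120, so posterior odds = exp(-1.9120) = 0.14778.

Posterior odds ≈ 0.1478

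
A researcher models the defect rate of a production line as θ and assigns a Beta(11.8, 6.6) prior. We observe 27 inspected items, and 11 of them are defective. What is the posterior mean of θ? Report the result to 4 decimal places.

Observing 11 successes and 16 failures updates Beta(11.8, 6.6) by adding the success and failure counts to the two shape parameters: α = 11.8+11 = 22.8, β = 6.6+16 = 22.6.
E[θ | data] = 22.8/(22.8+22.6) = 0.5022.

Posterior mean ≈ 0.5022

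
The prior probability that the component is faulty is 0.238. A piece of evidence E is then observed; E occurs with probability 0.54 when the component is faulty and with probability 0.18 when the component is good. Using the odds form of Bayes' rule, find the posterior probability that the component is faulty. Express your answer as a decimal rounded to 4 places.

Posterior probability ≈ 0.4837

Prior odds = 0.238/(1−0.238) = 0.31234.
Likelihood ratio for E = 0.54/0.18 = 3.0000.
Posterior odds = prior odds × LR = 0.93701.
Posterior probability = odds/(1+odds) = 0.93701/1.9370 = 0.4837.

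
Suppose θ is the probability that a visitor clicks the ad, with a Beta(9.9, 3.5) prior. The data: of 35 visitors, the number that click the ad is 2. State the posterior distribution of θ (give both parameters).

Observing 2 successes and 33 failures updates Beta(9.9, 3.5) by adding the success and failure counts to the two shape parameters: α = 9.9+2 = 11.9, β = 3.5+33 = 36.5.

Posterior: Beta(11.9, 36.5)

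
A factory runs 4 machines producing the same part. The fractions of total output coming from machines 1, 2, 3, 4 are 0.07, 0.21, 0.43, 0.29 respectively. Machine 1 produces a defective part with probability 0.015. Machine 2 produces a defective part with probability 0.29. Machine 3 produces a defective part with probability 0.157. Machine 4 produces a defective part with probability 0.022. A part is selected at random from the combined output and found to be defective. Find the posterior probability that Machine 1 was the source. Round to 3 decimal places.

Posterior probability ≈ 0.008

Tabulate prior·likelihood by source: [1] prior 0.07, lik 0.015, product 0.001050; [2] prior 0.21, lik 0.29, product 0.06090; [3] prior 0.43, lik 0.157, product 0.06751; [4] prior 0.29, lik 0.022, product 0.006380.
Normalizing constant = 0.13584; the posterior for Machine 1 is its product over the sum, 0.001050/0.13584 = 0.008.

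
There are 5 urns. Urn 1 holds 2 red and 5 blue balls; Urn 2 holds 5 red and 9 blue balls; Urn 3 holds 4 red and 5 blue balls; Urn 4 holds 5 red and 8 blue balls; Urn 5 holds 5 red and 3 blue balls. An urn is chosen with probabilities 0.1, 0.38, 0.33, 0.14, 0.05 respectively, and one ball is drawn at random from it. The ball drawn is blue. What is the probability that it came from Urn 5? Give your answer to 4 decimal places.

Posterior probability ≈ 0.0310

P(blue|Urn 1) = 0.7143; P(blue|Urn 2) = 0.6429; P(blue|Urn 3) = 0.5556; P(blue|Urn 4) = 0.6154; P(blue|Urn 5) = 0.375.
Prior × likelihood for each source: 0.1·0.7143=0.07143, 0.38·0.6429=0.2443, 0.33·0.5556=0.1833, 0.14·0.6154=0.08615, 0.05·0.375=0.01875. Summing gives P(blue) = 0.60395.
P(Urn 5 | blue) = 0.01875 / 0.60395 = 0.0310.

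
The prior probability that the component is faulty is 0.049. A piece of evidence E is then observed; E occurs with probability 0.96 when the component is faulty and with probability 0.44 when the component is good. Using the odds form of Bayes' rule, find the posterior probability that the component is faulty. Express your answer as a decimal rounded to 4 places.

Posterior probability ≈ 0.1011

Prior odds = 0.049/(1−0.049) = 0.051525.
Likelihood ratio for E = 0.96/0.44 = 2.1818.
Posterior odds = prior odds × LR = 0.11242.
Posterior probability = odds/(1+odds) = 0.11242/1.1124 = 0.1011.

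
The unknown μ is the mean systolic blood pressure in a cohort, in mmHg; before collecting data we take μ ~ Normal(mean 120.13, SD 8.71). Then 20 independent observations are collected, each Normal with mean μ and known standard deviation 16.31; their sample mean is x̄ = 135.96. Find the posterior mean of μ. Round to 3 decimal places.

Prior precision 1/τ₀² = 1/8.71² = 0.0131815; data precision n/σ² = 20/16.31² = 0.0751834.
Posterior precision = 0.0131815 + 0.0751834 = 0.0883649.
Posterior mean = (0.0131815·120.13 + 0.0751834·135.96) / 0.0883649 = 133.599.

Posterior mean ≈ 133.599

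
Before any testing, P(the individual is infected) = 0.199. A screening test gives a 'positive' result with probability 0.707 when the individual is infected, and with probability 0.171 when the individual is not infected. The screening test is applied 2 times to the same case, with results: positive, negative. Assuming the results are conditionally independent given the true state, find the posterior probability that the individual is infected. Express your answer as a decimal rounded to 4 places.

With H the event that the individual is infected, the joint likelihood of the observed sequence is P(data|H) = 0.707·0.293 = 0.20715 and P(data|¬H) = 0.171·0.829 = 0.14176.
Bayes: P(H|data) = 0.199·0.20715 / (0.199·0.20715 + 0.801·0.14176) = 0.041223/0.15477 = 0.2663.

Posterior P(H) ≈ 0.2663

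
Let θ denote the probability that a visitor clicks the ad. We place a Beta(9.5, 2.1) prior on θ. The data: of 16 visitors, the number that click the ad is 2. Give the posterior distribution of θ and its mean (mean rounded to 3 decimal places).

The binomial likelihood is conjugate to the Beta prior: with 2 successes and 14 failures, the posterior is Beta(9.5+2, 2.1+14) = Beta(11.5, 16.1).
E[θ | data] = 11.5/(11.5+16.1) = 0.417.

Posterior: Beta(11.5, 16.1); mean ≈ 0.417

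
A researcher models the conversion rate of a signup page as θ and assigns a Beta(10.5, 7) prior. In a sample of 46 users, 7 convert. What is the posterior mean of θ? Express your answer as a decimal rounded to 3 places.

The binomial likelihood is conjugate to the Beta prior: with 7 successes and 39 failures, the posterior is Beta(10.5+7, 7+39) = Beta(17.5, 46).
E[θ | data] = 17.5/(17.5+46) = 0.276.

Posterior mean ≈ 0.276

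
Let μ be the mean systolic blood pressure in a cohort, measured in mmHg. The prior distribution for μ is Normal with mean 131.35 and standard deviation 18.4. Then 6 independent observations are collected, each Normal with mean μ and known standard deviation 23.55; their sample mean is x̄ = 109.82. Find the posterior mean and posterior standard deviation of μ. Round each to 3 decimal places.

Posterior mean ≈ 114.437; posterior SD ≈ 8.521

With known σ, the Normal prior is conjugate. Weight on the data is w = (n/σ²)/(n/σ² + 1/τ₀²) = 0.0108186/(0.0108186+0.00295369) = 0.78553.
Posterior mean = w·x̄ + (1−w)·μ₀ = 0.78553·109.82 + 0.21447·131.35 = 114.437. Posterior variance = 1/(0.0108186+0.00295369) = 72.6098, so SD = 8.521.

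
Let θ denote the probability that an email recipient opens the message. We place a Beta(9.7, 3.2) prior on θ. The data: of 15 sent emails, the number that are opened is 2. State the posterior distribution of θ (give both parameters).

Posterior: Beta(11.7, 16.2)

Observing 2 successes and 13 failures updates Beta(9.7, 3.2) by adding the success and failure counts to the two shape parameters: α = 9.7+2 = 11.7, β = 3.2+13 = 16.2.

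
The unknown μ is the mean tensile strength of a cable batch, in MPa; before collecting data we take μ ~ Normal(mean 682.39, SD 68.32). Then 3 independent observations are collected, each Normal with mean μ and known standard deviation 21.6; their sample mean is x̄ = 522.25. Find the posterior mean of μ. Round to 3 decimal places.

Prior precision 1/τ₀² = 1/68.32² = 0.00021424; data precision n/σ² = 3/21.6² = 0.00643004.
Posterior precision = 0.00021424 + 0.00643004 = 0.00664428.
Posterior mean = (0.00021424·682.39 + 0.00643004·522.25) / 0.00664428 = 527.414.

Posterior mean ≈ 527.414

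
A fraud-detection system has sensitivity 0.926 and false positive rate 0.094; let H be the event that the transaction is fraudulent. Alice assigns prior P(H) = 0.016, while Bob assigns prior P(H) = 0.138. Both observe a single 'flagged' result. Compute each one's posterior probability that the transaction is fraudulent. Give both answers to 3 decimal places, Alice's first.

The likelihood ratio for a 'flagged' result is 0.926/0.094 = 9.8511.
Alice: prior odds 0.016/0.984 = 0.016260; posterior odds 0.16018; posterior probability 0.138.
Bob: prior odds 0.138/0.862 = 0.16009; posterior odds 1.5771; posterior probability 0.612.

Alice: 0.138; Bob: 0.612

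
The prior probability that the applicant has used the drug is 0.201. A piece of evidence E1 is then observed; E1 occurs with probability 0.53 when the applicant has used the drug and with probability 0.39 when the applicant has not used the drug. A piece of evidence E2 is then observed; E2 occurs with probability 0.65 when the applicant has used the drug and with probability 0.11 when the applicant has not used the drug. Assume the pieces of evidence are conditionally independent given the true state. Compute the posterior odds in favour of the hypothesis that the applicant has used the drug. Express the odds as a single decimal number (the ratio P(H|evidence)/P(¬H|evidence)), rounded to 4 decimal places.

Prior odds = 0.201/(1−0.201) = 0.25156. In log-odds, ln(0.25156) = -1.3801.
Add log likelihood ratios: ln(1.3590) + ln(5.9091) = 2.0832.
Posterior log-odds = 0.70317, so posterior odds = exp(0.70317) = 2.0201.

Posterior odds ≈ 2.0201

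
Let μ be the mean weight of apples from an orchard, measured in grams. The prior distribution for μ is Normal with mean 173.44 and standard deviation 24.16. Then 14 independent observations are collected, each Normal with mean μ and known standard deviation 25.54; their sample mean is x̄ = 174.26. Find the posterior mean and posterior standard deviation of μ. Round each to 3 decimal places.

Posterior mean ≈ 174.199; posterior SD ≈ 6.569

Prior precision 1/τ₀² = 1/24.16² = 0.00171319; data precision n/σ² = 14/25.54² = 0.0214628.
Posterior precision = 0.00171319 + 0.0214628 = 0.0231760, giving posterior SD = 1/√0.0231760 = 6.569.
Posterior mean = (0.00171319·173.44 + 0.0214628·174.26) / 0.0231760 = 174.199.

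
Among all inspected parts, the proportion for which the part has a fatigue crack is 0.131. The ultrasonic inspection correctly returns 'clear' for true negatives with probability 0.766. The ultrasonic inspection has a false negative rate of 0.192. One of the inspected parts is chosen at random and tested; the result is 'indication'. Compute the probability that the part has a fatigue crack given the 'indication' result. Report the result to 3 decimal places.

P(H | E) ≈ 0.342

Write H for 'the part has a fatigue crack'. Prior odds H:¬H = 0.131/0.869 = 0.15075. For the 'indication' outcome, the likelihood ratio is 0.808/0.234 = 3.4530.
Posterior odds = 0.15075 × 3.4530 = 0.52053, so P(H|E) = 0.52053/(1+0.52053) = 0.342.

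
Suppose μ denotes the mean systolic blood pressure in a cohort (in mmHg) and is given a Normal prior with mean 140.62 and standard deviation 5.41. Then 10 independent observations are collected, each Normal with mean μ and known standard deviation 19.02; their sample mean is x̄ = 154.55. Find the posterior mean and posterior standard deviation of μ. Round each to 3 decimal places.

With known σ, the Normal prior is conjugate. Weight on the data is w = (n/σ²)/(n/σ² + 1/τ₀²) = 0.0276426/(0.0276426+0.0341669) = 0.44722.
Posterior mean = w·x̄ + (1−w)·μ₀ = 0.44722·154.55 + 0.55278·140.62 = 146.850. Posterior variance = 1/(0.0276426+0.0341669) = 16.1787, so SD = 4.022.

Posterior mean ≈ 146.850; posterior SD ≈ 4.022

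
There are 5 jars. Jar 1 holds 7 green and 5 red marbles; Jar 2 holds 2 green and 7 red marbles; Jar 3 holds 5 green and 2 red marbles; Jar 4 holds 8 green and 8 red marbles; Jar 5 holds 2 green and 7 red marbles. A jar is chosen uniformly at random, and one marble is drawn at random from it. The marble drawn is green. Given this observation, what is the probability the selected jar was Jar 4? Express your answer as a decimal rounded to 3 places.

Tabulate prior·likelihood by source: [1] prior 0.2, lik 0.5833, product 0.1167; [2] prior 0.2, lik 0.2222, product 0.04444; [3] prior 0.2, lik 0.7143, product 0.1429; [4] prior 0.2, lik 0.5, product 0.1000; [5] prior 0.2, lik 0.2222, product 0.04444.
Normalizing constant = 0.44841; the posterior for Jar 4 is its product over the sum, 0.1000/0.44841 = 0.223.

Posterior probability ≈ 0.223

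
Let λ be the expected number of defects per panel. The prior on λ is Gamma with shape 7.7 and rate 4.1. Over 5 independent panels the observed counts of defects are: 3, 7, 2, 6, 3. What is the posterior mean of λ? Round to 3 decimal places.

Posterior mean ≈ 3.154

Total count ∑xᵢ = 21 over n = 5 panels.
Gamma is conjugate to the Poisson likelihood: posterior is Gamma(shape = 7.7+21 = 28.7, rate = 4.1+5 = 9.1).
E[λ | data] = 28.7/9.1 = 3.154.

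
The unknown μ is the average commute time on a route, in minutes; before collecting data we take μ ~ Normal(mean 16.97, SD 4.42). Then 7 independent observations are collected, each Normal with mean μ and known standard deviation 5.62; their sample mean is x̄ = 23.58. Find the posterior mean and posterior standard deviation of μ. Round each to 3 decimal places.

Posterior mean ≈ 22.340; posterior SD ≈ 1.915

Prior precision 1/τ₀² = 1/4.42² = 0.0511865; data precision n/σ² = 7/5.62² = 0.221628.
Posterior precision = 0.0511865 + 0.221628 = 0.272815, giving posterior SD = 1/√0.272815 = 1.915.
Posterior mean = (0.0511865·16.97 + 0.221628·23.58) / 0.272815 = 22.340.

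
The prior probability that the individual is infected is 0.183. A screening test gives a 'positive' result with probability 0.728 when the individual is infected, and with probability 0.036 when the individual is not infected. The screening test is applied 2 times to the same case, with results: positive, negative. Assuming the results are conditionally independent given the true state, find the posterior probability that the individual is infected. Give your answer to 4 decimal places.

Posterior P(H) ≈ 0.5610

Let H be the event that the individual is infected; start with P(H) = 0.183. P('positive'|H) = 0.728, P('positive'|¬H) = 0.036.
Update on result 1 ('positive'): P(H) ← 0.728·0.1830 / (0.728·0.1830 + 0.036·0.8170) = 0.13322/0.16264 = 0.8192.
Update on result 2 ('negative'): P(H) ← 0.272·0.8192 / (0.272·0.8192 + 0.964·0.1808) = 0.22281/0.39715 = 0.5610.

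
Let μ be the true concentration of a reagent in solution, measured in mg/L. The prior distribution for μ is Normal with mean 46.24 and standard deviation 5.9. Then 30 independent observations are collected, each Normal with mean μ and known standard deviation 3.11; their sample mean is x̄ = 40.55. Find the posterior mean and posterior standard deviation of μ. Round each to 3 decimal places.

Prior precision 1/τ₀² = 1/5.9² = 0.0287274; data precision n/σ² = 30/3.11² = 3.10170.
Posterior precision = 0.0287274 + 3.10170 = 3.13043, giving posterior SD = 1/√3.13043 = 0.565.
Posterior mean = (0.0287274·46.24 + 3.10170·40.55) / 3.13043 = 40.602.

Posterior mean ≈ 40.602; posterior SD ≈ 0.565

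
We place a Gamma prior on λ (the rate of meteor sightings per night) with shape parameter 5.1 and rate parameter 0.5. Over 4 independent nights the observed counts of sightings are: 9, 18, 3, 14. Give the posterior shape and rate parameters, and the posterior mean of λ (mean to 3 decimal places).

Posterior: Gamma(shape=49.1, rate=4.5); mean ≈ 10.911

The Poisson likelihood adds the total count to the shape and the number of exposure periods to the rate. Here ∑xᵢ = 44 and n = 4, so shape 5.1→49.1 and rate 0.5→4.5.
Posterior mean = shape/rate = 49.1/4.5 = 10.911.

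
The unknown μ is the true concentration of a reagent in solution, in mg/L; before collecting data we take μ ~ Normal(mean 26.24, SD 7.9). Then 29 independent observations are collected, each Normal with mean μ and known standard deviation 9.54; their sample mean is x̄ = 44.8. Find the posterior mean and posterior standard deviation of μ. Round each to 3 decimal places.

Prior precision 1/τ₀² = 1/7.9² = 0.0160231; data precision n/σ² = 29/9.54² = 0.318641.
Posterior precision = 0.0160231 + 0.318641 = 0.334664, giving posterior SD = 1/√0.334664 = 1.729.
Posterior mean = (0.0160231·26.24 + 0.318641·44.8) / 0.334664 = 43.911.

Posterior mean ≈ 43.911; posterior SD ≈ 1.729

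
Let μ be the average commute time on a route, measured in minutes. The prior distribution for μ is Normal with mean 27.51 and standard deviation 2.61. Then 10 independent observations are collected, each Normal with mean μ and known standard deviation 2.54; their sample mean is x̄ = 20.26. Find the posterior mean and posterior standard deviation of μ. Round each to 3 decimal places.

Prior precision 1/τ₀² = 1/2.61² = 0.146798; data precision n/σ² = 10/2.54² = 1.55000.
Posterior precision = 0.146798 + 1.55000 = 1.69680, giving posterior SD = 1/√1.69680 = 0.768.
Posterior mean = (0.146798·27.51 + 1.55000·20.26) / 1.69680 = 20.887.

Posterior mean ≈ 20.887; posterior SD ≈ 0.768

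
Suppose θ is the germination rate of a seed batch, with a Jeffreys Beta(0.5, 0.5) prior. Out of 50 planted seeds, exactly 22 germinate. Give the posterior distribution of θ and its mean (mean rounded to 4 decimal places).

Posterior: Beta(22.5, 28.5); mean ≈ 0.4412

Observing 22 successes and 28 failures updates Beta(0.5, 0.5) by adding the success and failure counts to the two shape parameters: α = 0.5+22 = 22.5, β = 0.5+28 = 28.5.
E[θ | data] = 22.5/(22.5+28.5) = 0.4412.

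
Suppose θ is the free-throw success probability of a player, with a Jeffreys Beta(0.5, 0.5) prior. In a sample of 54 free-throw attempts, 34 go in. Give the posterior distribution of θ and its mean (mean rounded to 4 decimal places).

Posterior: Beta(34.5, 20.5); mean ≈ 0.6273

Observing 34 successes and 20 failures updates Beta(0.5, 0.5) by adding the success and failure counts to the two shape parameters: α = 0.5+34 = 34.5, β = 0.5+20 = 20.5.
Posterior mean = α/(α+β) = 34.5/55 = 0.6273.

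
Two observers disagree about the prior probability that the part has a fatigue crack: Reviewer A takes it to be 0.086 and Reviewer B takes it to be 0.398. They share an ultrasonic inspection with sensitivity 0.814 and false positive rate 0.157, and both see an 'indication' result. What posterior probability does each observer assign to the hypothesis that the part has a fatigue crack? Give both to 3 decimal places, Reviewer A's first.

Reviewer A: 0.328; Reviewer B: 0.774

P('+'|H) = 0.814, P('+'|¬H) = 0.157.
Reviewer A: numerator 0.814·0.086 = 0.070004; evidence = 0.070004+0.157·0.914 = 0.21350; posterior = 0.328.
Reviewer B: numerator 0.814·0.398 = 0.32397; evidence = 0.32397+0.157·0.602 = 0.41849; posterior = 0.774.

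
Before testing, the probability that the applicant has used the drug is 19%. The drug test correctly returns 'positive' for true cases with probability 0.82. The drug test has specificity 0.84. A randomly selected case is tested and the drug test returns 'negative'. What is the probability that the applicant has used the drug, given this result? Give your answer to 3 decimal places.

P(H | E) ≈ 0.048

Let H be the event that the applicant has used the drug. P(H) = 0.19, so P(¬H) = 0.81. With E the 'negative' result, P(E|H) = 0.18 and P(E|¬H) = 0.84.
P(E) = 0.18·0.19 + 0.84·0.81 = 0.034200 + 0.68040 = 0.71460.
By Bayes' theorem, P(H|E) = 0.034200 / 0.71460 = 0.048.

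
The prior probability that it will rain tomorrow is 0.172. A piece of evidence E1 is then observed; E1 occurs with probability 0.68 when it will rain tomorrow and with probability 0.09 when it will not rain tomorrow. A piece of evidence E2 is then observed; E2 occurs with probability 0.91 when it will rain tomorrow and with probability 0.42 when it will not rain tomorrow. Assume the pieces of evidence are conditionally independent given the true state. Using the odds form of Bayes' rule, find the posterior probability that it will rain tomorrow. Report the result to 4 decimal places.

Prior odds = 0.172/(1−0.172) = 0.20773. In log-odds, ln(0.20773) = -1.5715.
Add log likelihood ratios: ln(7.5556) + ln(2.1667) = 2.7955.
Posterior log-odds = 1.2240, so posterior odds = exp(1.2240) = 3.4006. Converting, P(H|E) = 3.4006/4.4006 = 0.7728.

Posterior probability ≈ 0.7728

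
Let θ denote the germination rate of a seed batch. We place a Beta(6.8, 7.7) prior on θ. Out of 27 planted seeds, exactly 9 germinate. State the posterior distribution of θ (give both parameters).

Posterior: Beta(15.8, 25.7)

Observing 9 successes and 18 failures updates Beta(6.8, 7.7) by adding the success and failure counts to the two shape parameters: α = 6.8+9 = 15.8, β = 7.7+18 = 25.7.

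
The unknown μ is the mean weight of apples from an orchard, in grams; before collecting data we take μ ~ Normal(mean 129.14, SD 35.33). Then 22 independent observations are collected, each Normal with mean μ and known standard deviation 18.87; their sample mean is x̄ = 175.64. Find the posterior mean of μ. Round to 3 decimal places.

Prior precision 1/τ₀² = 1/35.33² = 0.00080115; data precision n/σ² = 22/18.87² = 0.0617844.
Posterior precision = 0.00080115 + 0.0617844 = 0.0625856.
Posterior mean = (0.00080115·129.14 + 0.0617844·175.64) / 0.0625856 = 175.045.

Posterior mean ≈ 175.045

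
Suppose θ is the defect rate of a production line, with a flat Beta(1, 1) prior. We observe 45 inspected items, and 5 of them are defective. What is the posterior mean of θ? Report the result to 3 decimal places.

The binomial likelihood is conjugate to the Beta prior: with 5 successes and 40 failures, the posterior is Beta(1+5, 1+40) = Beta(6, 41).
E[θ | data] = 6/(6+41) = 0.128.

Posterior mean ≈ 0.128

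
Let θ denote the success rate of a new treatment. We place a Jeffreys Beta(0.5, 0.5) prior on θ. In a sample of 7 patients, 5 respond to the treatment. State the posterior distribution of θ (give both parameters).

Observing 5 successes and 2 failures updates Beta(0.5, 0.5) by adding the success and failure counts to the two shape parameters: α = 0.5+5 = 5.5, β = 0.5+2 = 2.5.

Posterior: Beta(5.5, 2.5)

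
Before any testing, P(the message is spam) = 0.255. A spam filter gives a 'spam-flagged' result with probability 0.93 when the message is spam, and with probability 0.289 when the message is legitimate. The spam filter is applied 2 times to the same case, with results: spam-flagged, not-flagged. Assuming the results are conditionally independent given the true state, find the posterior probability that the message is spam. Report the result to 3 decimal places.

Let H be the event that the message is spam; start with P(H) = 0.255. P('spam-flagged'|H) = 0.93, P('spam-flagged'|¬H) = 0.289.
Update on result 1 ('spam-flagged'): P(H) ← 0.93·0.2550 / (0.93·0.2550 + 0.289·0.7450) = 0.23715/0.45246 = 0.5241.
Update on result 2 ('not-flagged'): P(H) ← 0.07·0.5241 / (0.07·0.5241 + 0.711·0.4759) = 0.036690/0.37503 = 0.0978.

Posterior P(H) ≈ 0.098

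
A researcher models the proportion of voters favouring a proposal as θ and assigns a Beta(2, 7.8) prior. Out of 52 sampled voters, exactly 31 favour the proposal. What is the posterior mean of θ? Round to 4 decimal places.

The binomial likelihood is conjugate to the Beta prior: with 31 successes and 21 failures, the posterior is Beta(2+31, 7.8+21) = Beta(33, 28.8).
E[θ | data] = 33/(33+28.8) = 0.5340.

Posterior mean ≈ 0.5340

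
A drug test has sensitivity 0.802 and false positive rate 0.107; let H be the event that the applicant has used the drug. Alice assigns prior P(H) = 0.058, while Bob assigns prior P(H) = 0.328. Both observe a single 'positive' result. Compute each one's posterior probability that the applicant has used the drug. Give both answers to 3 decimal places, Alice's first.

P('+'|H) = 0.802, P('+'|¬H) = 0.107.
Alice: numerator 0.802·0.058 = 0.046516; evidence = 0.046516+0.107·0.942 = 0.14731; posterior = 0.316.
Bob: numerator 0.802·0.328 = 0.26306; evidence = 0.26306+0.107·0.672 = 0.33496; posterior = 0.785.

Alice: 0.316; Bob: 0.785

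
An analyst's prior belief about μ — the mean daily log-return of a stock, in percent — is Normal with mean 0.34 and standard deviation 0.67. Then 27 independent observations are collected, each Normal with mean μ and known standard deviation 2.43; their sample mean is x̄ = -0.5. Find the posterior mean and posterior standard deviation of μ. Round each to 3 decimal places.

Prior precision 1/τ₀² = 1/0.67² = 2.22767; data precision n/σ² = 27/2.43² = 4.57247.
Posterior precision = 2.22767 + 4.57247 = 6.80014, giving posterior SD = 1/√6.80014 = 0.383.
Posterior mean = (2.22767·0.34 + 4.57247·-0.5) / 6.80014 = -0.225.

Posterior mean ≈ -0.225; posterior SD ≈ 0.383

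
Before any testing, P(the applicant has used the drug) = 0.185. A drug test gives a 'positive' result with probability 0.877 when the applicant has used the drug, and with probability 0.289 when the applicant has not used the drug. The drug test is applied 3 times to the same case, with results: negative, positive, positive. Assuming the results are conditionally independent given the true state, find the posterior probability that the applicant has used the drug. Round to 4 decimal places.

Posterior P(H) ≈ 0.2656

Let H be the event that the applicant has used the drug; start with P(H) = 0.185. P('positive'|H) = 0.877, P('positive'|¬H) = 0.289.
Update on result 1 ('negative'): P(H) ← 0.123·0.1850 / (0.123·0.1850 + 0.711·0.8150) = 0.022755/0.60222 = 0.0378.
Update on result 2 ('positive'): P(H) ← 0.877·0.0378 / (0.877·0.0378 + 0.289·0.9622) = 0.033138/0.31122 = 0.1065.
Update on result 3 ('positive'): P(H) ← 0.877·0.1065 / (0.877·0.1065 + 0.289·0.8935) = 0.093381/0.35161 = 0.2656.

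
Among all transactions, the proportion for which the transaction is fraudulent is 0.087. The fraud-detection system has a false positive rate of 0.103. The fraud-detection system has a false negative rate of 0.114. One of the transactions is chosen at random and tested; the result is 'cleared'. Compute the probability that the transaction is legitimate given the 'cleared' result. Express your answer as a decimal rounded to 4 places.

Write H for 'the transaction is fraudulent'. Prior odds H:¬H = 0.087/0.913 = 0.095290. For the 'cleared' outcome, the likelihood ratio is 0.114/0.897 = 0.12709.
Posterior odds = 0.095290 × 0.12709 = 0.012110, so P(H|E) = 0.012110/(1+0.012110) = 0.0120. Then P(¬H|E) = 1 − 0.0120 = 0.9880.

P(¬H | E) ≈ 0.9880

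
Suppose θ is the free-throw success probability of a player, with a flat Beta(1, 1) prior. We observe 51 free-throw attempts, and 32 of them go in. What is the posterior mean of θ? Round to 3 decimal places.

The binomial likelihood is conjugate to the Beta prior: with 32 successes and 19 failures, the posterior is Beta(1+32, 1+19) = Beta(33, 20).
E[θ | data] = 33/(33+20) = 0.623.

Posterior mean ≈ 0.623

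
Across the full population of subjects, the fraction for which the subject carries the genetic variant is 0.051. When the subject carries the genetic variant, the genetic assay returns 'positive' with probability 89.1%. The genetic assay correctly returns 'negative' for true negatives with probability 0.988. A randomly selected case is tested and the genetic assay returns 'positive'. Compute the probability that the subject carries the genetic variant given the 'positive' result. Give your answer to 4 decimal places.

Let H be the event that the subject carries the genetic variant. P(H) = 0.051, so P(¬H) = 0.949. With E the 'positive' result, P(E|H) = 0.891 and P(E|¬H) = 0.012.
P(E) = 0.891·0.051 + 0.012·0.949 = 0.045441 + 0.011388 = 0.056829.
By Bayes' theorem, P(H|E) = 0.045441 / 0.056829 = 0.7996.

P(H | E) ≈ 0.7996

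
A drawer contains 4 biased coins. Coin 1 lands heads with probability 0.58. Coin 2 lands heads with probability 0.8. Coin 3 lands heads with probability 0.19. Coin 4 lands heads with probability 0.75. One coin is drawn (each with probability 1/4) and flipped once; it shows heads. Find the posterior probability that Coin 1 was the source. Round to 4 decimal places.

Posterior probability ≈ 0.2500

Tabulate prior·likelihood by source: [1] prior 0.25, lik 0.58, product 0.1450; [2] prior 0.25, lik 0.8, product 0.2000; [3] prior 0.25, lik 0.19, product 0.04750; [4] prior 0.25, lik 0.75, product 0.1875.
Normalizing constant = 0.58000; the posterior for Coin 1 is its product over the sum, 0.1450/0.58000 = 0.2500.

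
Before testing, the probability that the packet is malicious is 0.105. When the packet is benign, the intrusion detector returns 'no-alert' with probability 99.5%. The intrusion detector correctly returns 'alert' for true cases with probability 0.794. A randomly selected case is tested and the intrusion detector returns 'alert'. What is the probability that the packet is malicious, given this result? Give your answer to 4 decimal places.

Let H be the event that the packet is malicious. P(H) = 0.105, so P(¬H) = 0.895. With E the 'alert' result, P(E|H) = 0.794 and P(E|¬H) = 0.005.
P(E) = 0.794·0.105 + 0.005·0.895 = 0.083370 + 0.0044750 = 0.087845.
By Bayes' theorem, P(H|E) = 0.083370 / 0.087845 = 0.9491.

P(H | E) ≈ 0.9491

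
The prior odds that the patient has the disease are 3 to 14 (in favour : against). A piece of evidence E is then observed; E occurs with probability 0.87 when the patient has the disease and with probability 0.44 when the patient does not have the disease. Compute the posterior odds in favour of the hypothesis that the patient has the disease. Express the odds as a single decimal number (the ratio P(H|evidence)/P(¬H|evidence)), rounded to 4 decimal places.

Posterior odds ≈ 0.4237

Prior odds = 3/14 = 0.21429. In log-odds, ln(0.21429) = -1.5404.
Add log likelihood ratio: ln(1.9773) = 0.68172.
Posterior log-odds = -0.85873, so posterior odds = exp(-0.85873) = 0.42370.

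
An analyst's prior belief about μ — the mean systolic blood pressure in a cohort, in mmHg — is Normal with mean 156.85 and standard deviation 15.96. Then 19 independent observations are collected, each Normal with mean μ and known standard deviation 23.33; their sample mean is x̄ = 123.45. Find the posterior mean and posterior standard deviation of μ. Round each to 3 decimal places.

Prior precision 1/τ₀² = 1/15.96² = 0.00392585; data precision n/σ² = 19/23.33² = 0.0349079.
Posterior precision = 0.00392585 + 0.0349079 = 0.0388338, giving posterior SD = 1/√0.0388338 = 5.075.
Posterior mean = (0.00392585·156.85 + 0.0349079·123.45) / 0.0388338 = 126.827.

Posterior mean ≈ 126.827; posterior SD ≈ 5.075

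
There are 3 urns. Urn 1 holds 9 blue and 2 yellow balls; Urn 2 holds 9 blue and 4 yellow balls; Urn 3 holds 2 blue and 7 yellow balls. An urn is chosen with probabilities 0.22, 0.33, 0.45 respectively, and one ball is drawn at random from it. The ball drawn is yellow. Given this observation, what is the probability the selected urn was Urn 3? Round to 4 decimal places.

Tabulate prior·likelihood by source: [1] prior 0.22, lik 0.1818, product 0.04000; [2] prior 0.33, lik 0.3077, product 0.1015; [3] prior 0.45, lik 0.7778, product 0.3500.
Normalizing constant = 0.49154; the posterior for Urn 3 is its product over the sum, 0.3500/0.49154 = 0.7121.

Posterior probability ≈ 0.7121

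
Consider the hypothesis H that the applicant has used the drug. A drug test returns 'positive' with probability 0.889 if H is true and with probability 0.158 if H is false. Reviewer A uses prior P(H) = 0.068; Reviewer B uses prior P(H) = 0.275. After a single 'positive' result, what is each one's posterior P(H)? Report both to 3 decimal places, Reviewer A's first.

Reviewer A: 0.291; Reviewer B: 0.681

The likelihood ratio for a 'positive' result is 0.889/0.158 = 5.6266.
Reviewer A: prior odds 0.068/0.932 = 0.072961; posterior odds 0.41052; posterior probability 0.291.
Reviewer B: prior odds 0.275/0.725 = 0.37931; posterior odds 2.1342; posterior probability 0.681.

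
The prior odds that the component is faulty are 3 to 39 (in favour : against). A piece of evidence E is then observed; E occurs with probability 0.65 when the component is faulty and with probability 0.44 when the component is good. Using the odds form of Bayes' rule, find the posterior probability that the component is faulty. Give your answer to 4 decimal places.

Posterior probability ≈ 0.1020

Prior odds = 3/39 = 0.076923. In log-odds, ln(0.076923) = -2.5649.
Add log likelihood ratio: ln(1.4773) = 0.39020.
Posterior log-odds = -2.1748, so posterior odds = exp(-2.1748) = 0.11364. Converting, P(H|E) = 0.11364/1.1136 = 0.1020.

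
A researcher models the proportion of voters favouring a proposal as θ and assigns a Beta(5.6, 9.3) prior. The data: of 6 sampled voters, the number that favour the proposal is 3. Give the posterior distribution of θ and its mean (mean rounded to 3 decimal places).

The binomial likelihood is conjugate to the Beta prior: with 3 successes and 3 failures, the posterior is Beta(5.6+3, 9.3+3) = Beta(8.6, 12.3).
E[θ | data] = 8.6/(8.6+12.3) = 0.411.

Posterior: Beta(8.6, 12.3); mean ≈ 0.411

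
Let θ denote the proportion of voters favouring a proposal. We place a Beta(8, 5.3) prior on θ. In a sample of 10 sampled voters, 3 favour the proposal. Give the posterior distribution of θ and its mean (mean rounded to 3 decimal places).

Posterior: Beta(11, 12.3); mean ≈ 0.472

The binomial likelihood is conjugate to the Beta prior: with 3 successes and 7 failures, the posterior is Beta(8+3, 5.3+7) = Beta(11, 12.3).
Posterior mean = α/(α+β) = 11/23.3 = 0.472.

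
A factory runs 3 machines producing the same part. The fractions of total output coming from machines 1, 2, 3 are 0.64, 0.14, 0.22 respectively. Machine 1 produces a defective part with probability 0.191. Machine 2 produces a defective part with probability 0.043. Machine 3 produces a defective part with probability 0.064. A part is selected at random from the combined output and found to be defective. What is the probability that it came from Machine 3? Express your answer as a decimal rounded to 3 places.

P(defective|M1) = 0.191; P(defective|M2) = 0.043; P(defective|M3) = 0.064.
Prior × likelihood for each source: 0.64·0.191=0.1222, 0.14·0.043=0.006020, 0.22·0.064=0.01408. Summing gives P(defective) = 0.14234.
P(Machine 3 | defective) = 0.01408 / 0.14234 = 0.099.

Posterior probability ≈ 0.099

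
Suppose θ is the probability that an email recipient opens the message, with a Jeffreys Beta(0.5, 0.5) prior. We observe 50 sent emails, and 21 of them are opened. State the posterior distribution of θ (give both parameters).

The binomial likelihood is conjugate to the Beta prior: with 21 successes and 29 failures, the posterior is Beta(0.5+21, 0.5+29) = Beta(21.5, 29.5).

Posterior: Beta(21.5, 29.5)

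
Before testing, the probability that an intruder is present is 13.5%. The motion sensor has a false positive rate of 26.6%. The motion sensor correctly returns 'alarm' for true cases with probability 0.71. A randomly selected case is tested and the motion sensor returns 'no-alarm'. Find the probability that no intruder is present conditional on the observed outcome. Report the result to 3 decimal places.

Let H be the event that an intruder is present. P(H) = 0.135, so P(¬H) = 0.865. With E the 'no-alarm' result, P(E|H) = 0.29 and P(E|¬H) = 0.734.
P(E) = 0.29·0.135 + 0.734·0.865 = 0.039150 + 0.63491 = 0.67406.
By Bayes' theorem, P(H|E) = 0.039150 / 0.67406 = 0.058. Hence P(¬H|E) = 1 − 0.058 = 0.942.

P(¬H | E) ≈ 0.942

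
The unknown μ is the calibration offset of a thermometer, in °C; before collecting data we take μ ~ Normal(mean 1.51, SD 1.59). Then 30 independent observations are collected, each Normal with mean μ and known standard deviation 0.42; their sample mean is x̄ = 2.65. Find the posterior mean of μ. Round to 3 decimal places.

Prior precision 1/τ₀² = 1/1.59² = 0.395554; data precision n/σ² = 30/0.42² = 170.068.
Posterior precision = 0.395554 + 170.068 = 170.464.
Posterior mean = (0.395554·1.51 + 170.068·2.65) / 170.464 = 2.647.

Posterior mean ≈ 2.647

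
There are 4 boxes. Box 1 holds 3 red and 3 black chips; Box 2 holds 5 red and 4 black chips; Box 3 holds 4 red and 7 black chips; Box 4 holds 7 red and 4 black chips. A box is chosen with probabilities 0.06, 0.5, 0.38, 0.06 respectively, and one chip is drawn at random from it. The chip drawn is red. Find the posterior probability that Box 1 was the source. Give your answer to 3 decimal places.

P(red|Box 1) = 0.5; P(red|Box 2) = 0.5556; P(red|Box 3) = 0.3636; P(red|Box 4) = 0.6364.
Prior × likelihood for each source: 0.06·0.5=0.03000, 0.5·0.5556=0.2778, 0.38·0.3636=0.1382, 0.06·0.6364=0.03818. Summing gives P(red) = 0.48414.
P(Box 1 | red) = 0.03000 / 0.48414 = 0.062.

Posterior probability ≈ 0.062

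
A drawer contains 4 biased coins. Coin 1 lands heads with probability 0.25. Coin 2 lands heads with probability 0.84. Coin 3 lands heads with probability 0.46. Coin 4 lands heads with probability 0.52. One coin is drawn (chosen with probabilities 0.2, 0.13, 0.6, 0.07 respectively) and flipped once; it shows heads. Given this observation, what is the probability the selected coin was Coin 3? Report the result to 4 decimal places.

Posterior probability ≈ 0.5852

Tabulate prior·likelihood by source: [1] prior 0.2, lik 0.25, product 0.05000; [2] prior 0.13, lik 0.84, product 0.1092; [3] prior 0.6, lik 0.46, product 0.2760; [4] prior 0.07, lik 0.52, product 0.03640.
Normalizing constant = 0.47160; the posterior for Coin 3 is its product over the sum, 0.2760/0.47160 = 0.5852.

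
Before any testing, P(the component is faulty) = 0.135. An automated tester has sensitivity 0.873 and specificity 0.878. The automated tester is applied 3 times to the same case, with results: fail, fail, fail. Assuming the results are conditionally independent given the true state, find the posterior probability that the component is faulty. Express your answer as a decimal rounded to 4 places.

Posterior P(H) ≈ 0.9828

With H the event that the component is faulty, the joint likelihood of the observed sequence is P(data|H) = 0.873·0.873·0.873 = 0.66534 and P(data|¬H) = 0.122·0.122·0.122 = 0.0018158.
Bayes: P(H|data) = 0.135·0.66534 / (0.135·0.66534 + 0.865·0.0018158) = 0.089821/0.091391 = 0.9828.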